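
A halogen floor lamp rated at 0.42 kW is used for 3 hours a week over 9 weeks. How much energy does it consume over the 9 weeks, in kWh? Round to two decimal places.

11.34 kWh

Runtime = 3 h/week × 9 weeks = 27 h
Energy = 0.42 kW × 27 h = 11.34 kWh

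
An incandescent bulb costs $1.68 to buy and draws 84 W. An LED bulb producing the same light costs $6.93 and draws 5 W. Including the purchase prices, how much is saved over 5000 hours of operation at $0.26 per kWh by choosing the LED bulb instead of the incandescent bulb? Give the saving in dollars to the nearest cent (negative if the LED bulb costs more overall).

$97.45

incandescent bulb: $1.68 + (84/1000) kW × 5000 h × $0.26 = $1.68 + $109.2 = $110.88
LED bulb: $6.93 + (5/1000) kW × 5000 h × $0.26 = $6.93 + $6.5 = $13.43
Saving = $110.88 − $13.43 = $97.45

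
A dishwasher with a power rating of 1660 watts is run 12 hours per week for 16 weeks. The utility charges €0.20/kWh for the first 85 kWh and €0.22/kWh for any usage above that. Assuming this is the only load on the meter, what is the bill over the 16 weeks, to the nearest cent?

€68.42

Runtime = 12 h/week × 16 weeks = 192 h
Energy = 1.66 kW × 192 h = 318.72 kWh
Tier 1 (0–85 kWh): 85 × €0.20 = €17
Above 85 kWh: 233.72 × €0.22 = €51.4184
Bill = €68.42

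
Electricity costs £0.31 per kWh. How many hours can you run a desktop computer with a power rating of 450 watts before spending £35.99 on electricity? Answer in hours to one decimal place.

258.0 h

Energy available = £35.99 ÷ £0.31/kWh = 116.0968 kWh
Hours = 116.0968 kWh ÷ 0.45 kW = 258.0 h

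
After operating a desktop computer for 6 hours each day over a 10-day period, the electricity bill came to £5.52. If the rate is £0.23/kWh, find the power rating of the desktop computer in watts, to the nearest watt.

400 W

Energy = £5.52 ÷ £0.23/kWh = 24 kWh
Runtime = 6 h/day × 10 days = 60 h
Power = 24 kWh ÷ 60 h = 0.4 kW = 400 W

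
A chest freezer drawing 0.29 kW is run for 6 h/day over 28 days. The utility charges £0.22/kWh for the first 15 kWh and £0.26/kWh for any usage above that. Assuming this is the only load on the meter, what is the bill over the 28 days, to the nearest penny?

Runtime = 6 h/day × 28 days = 168 h
Energy = 0.29 kW × 168 h = 48.72 kWh
Tier 1 (0–15 kWh): 15 × £0.22 = £3.3
Above 15 kWh: 33.72 × £0.26 = £8.7672
Bill = £12.07

£12.07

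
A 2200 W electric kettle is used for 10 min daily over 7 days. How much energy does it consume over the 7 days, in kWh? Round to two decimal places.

2.57 kWh

Runtime = 10 min × 7 = 70 min = 1.166666… h
Energy = 2.2 kW × 1.166666… h = 2.566666… kWh ≈ 2.57 kWh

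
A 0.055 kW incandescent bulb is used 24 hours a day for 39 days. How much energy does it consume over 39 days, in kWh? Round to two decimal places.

51.48 kWh

Runtime = 24 h × 39 = 936 h
Energy = 0.055 kW × 936 h = 51.48 kWh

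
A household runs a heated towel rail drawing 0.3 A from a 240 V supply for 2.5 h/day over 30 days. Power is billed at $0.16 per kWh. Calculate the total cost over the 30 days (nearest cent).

Power = 0.3 A × 240 V = 72 W = 0.072 kW
Runtime = 2.5 h/day × 30 days = 75 h
Energy = 0.072 kW × 75 h = 5.4 kWh
Cost = 5.4 kWh × $0.16/kWh = $0.86

$0.86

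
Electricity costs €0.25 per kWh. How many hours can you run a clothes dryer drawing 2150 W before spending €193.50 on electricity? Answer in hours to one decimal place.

360.0 h

Energy available = €193.50 ÷ €0.25/kWh = 774 kWh
Hours = 774 kWh ÷ 2.15 kW = 360.0 h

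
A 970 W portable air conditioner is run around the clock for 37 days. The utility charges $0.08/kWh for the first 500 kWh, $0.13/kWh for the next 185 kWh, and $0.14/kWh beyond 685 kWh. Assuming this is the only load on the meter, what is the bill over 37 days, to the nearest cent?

$88.74

Runtime = 24 h × 37 = 888 h
Energy = 0.97 kW × 888 h = 861.36 kWh
Tier 1 (0–500 kWh): 500 × $0.08 = $40
Tier 2 (500–685 kWh): 185 × $0.13 = $24.05
Above 685 kWh: 176.36 × $0.14 = $24.6904
Bill = $88.74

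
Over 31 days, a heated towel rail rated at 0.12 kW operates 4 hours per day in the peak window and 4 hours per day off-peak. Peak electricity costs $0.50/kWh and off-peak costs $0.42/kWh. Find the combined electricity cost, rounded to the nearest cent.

Peak energy = 0.12 kW × 4 h × 31 = 14.88 kWh
Off-peak energy = 0.12 kW × 4 h × 31 = 14.88 kWh
Cost = 14.88 × $0.50 + 14.88 × $0.42 = $7.44 + $6.2496 = $13.69

$13.69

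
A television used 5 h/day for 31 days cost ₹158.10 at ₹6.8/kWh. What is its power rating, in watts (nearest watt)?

150 W

Energy = ₹158.10 ÷ ₹6.8/kWh = 23.25 kWh
Runtime = 5 h/day × 31 days = 155 h
Power = 23.25 kWh ÷ 155 h = 0.15 kW = 150 W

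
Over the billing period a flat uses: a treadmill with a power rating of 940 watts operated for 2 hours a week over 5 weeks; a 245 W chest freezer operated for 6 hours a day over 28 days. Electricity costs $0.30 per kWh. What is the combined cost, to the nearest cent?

treadmill: Runtime = 2 h/week × 5 weeks = 10 h
treadmill: 0.94 kW × 10 h = 9.4 kWh
chest freezer: Runtime = 6 h/day × 28 days = 168 h
chest freezer: 0.245 kW × 168 h = 41.16 kWh
Total energy = 50.56 kWh
Cost = 50.56 × $0.30 = $15.17

$15.17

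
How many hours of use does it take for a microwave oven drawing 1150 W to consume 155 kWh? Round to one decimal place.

Hours = 155 kWh ÷ 1.15 kW = 134.8 h

134.8 h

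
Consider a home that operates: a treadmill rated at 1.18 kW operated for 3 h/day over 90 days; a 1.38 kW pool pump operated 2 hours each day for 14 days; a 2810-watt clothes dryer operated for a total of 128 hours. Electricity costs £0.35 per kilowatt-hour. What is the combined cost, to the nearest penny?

£250.92

treadmill: Runtime = 3 h/day × 90 days = 270 h
treadmill: 1.18 kW × 270 h = 318.6 kWh
pool pump: Runtime = 2 h/day × 14 days = 28 h
pool pump: 1.38 kW × 28 h = 38.64 kWh
clothes dryer: 2.81 kW × 128 h = 359.68 kWh
Total energy = 716.92 kWh
Cost = 716.92 × £0.35 = £250.92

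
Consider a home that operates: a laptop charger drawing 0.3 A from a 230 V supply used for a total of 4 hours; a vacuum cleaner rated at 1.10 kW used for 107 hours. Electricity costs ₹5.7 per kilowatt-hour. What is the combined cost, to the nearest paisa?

laptop charger: Power = 0.3 A × 230 V = 69 W = 0.069 kW
laptop charger: 0.069 kW × 4 h = 0.276 kWh
vacuum cleaner: 1.1 kW × 107 h = 117.7 kWh
Total energy = 117.976 kWh
Cost = 117.976 × ₹5.7 = ₹672.46

₹672.46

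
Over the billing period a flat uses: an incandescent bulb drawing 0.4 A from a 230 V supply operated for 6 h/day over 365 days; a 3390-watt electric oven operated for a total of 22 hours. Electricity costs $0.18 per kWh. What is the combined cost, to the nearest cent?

incandescent bulb: Power = 0.4 A × 230 V = 92 W = 0.092 kW
incandescent bulb: Runtime = 6 h/day × 365 days = 2190 h
incandescent bulb: 0.092 kW × 2190 h = 201.48 kWh
electric oven: 3.39 kW × 22 h = 74.58 kWh
Total energy = 276.06 kWh
Cost = 276.06 × $0.18 = $49.69

$49.69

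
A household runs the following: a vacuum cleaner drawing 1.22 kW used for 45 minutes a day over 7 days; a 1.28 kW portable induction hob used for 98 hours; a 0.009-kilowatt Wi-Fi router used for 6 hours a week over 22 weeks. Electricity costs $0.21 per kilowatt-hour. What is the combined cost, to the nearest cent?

$27.94

vacuum cleaner: Runtime = 45 min × 7 = 315 min = 5.25 h
vacuum cleaner: 1.22 kW × 5.25 h = 6.405 kWh
portable induction hob: 1.28 kW × 98 h = 125.44 kWh
Wi-Fi router: Runtime = 6 h/week × 22 weeks = 132 h
Wi-Fi router: 0.009 kW × 132 h = 1.188 kWh
Total energy = 133.033 kWh
Cost = 133.033 × $0.21 = $27.94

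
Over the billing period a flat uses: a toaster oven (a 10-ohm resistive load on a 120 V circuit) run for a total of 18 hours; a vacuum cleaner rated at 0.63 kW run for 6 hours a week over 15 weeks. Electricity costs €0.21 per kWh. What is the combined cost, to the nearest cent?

€17.35

toaster oven: Power = V²/R = 120²/10 = 1440 W = 1.44 kW
toaster oven: 1.44 kW × 18 h = 25.92 kWh
vacuum cleaner: Runtime = 6 h/week × 15 weeks = 90 h
vacuum cleaner: 0.63 kW × 90 h = 56.7 kWh
Total energy = 82.62 kWh
Cost = 82.62 × €0.21 = €17.35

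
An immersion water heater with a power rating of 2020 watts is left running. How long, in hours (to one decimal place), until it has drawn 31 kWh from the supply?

Hours = 31 kWh ÷ 2.02 kW = 15.3 h

15.3 h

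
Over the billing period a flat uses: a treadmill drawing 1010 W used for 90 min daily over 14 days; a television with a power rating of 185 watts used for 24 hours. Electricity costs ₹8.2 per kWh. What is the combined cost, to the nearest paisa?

₹210.33

treadmill: Runtime = 90 min × 14 = 1260 min = 21 h
treadmill: 1.01 kW × 21 h = 21.21 kWh
television: 0.185 kW × 24 h = 4.44 kWh
Total energy = 25.65 kWh
Cost = 25.65 × ₹8.2 = ₹210.33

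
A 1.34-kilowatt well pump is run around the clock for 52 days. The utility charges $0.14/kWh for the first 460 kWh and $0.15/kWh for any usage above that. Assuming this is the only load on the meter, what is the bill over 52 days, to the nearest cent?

$246.25

Runtime = 24 h × 52 = 1248 h
Energy = 1.34 kW × 1248 h = 1672.32 kWh
Tier 1 (0–460 kWh): 460 × $0.14 = $64.4
Above 460 kWh: 1212.32 × $0.15 = $181.848
Bill = $246.25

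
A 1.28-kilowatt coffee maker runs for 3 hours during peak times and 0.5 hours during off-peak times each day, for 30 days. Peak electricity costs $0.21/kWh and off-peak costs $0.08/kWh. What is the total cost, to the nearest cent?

Peak energy = 1.28 kW × 3 h × 30 = 115.2 kWh
Off-peak energy = 1.28 kW × 0.5 h × 30 = 19.2 kWh
Cost = 115.2 × $0.21 + 19.2 × $0.08 = $24.192 + $1.536 = $25.73

$25.73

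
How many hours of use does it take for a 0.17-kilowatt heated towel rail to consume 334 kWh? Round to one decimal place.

1964.7 h

Hours = 334 kWh ÷ 0.17 kW = 1964.7 h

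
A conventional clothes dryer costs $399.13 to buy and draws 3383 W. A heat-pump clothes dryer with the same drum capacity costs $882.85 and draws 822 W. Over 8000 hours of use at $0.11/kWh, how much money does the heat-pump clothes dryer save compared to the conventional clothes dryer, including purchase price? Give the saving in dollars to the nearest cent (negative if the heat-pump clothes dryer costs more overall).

$1769.96

conventional clothes dryer: $399.13 + (3383/1000) kW × 8000 h × $0.11 = $399.13 + $2977.04 = $3376.17
heat-pump clothes dryer: $882.85 + (822/1000) kW × 8000 h × $0.11 = $882.85 + $723.36 = $1606.21
Saving = $3376.17 − $1606.21 = $1769.96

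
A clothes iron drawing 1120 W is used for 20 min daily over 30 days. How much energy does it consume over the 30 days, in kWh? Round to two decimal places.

Runtime = 20 min × 30 = 600 min = 10 h
Energy = 1.12 kW × 10 h = 11.2 kWh

11.20 kWh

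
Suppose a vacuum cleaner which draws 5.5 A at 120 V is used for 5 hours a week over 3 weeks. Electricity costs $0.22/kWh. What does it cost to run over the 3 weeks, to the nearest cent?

$2.18

Power = 5.5 A × 120 V = 660 W = 0.66 kW
Runtime = 5 h/week × 3 weeks = 15 h
Energy = 0.66 kW × 15 h = 9.9 kWh
Cost = 9.9 kWh × $0.22/kWh = $2.18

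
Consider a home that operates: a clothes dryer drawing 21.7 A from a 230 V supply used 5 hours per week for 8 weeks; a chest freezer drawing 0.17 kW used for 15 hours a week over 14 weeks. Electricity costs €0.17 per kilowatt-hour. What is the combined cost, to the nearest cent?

clothes dryer: Power = 21.7 A × 230 V = 4991 W = 4.991 kW
clothes dryer: Runtime = 5 h/week × 8 weeks = 40 h
clothes dryer: 4.991 kW × 40 h = 199.64 kWh
chest freezer: Runtime = 15 h/week × 14 weeks = 210 h
chest freezer: 0.17 kW × 210 h = 35.7 kWh
Total energy = 235.34 kWh
Cost = 235.34 × €0.17 = €40.01

€40.01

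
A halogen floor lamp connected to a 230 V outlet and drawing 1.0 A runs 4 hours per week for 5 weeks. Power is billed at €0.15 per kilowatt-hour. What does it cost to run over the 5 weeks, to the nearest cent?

€0.69

Power = 1.0 A × 230 V = 230 W = 0.23 kW
Runtime = 4 h/week × 5 weeks = 20 h
Energy = 0.23 kW × 20 h = 4.6 kWh
Cost = 4.6 kWh × €0.15/kWh = €0.69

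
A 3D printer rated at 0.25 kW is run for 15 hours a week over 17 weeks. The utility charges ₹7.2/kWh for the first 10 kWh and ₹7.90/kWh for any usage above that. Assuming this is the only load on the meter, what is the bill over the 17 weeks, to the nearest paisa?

Runtime = 15 h/week × 17 weeks = 255 h
Energy = 0.25 kW × 255 h = 63.75 kWh
Tier 1 (0–10 kWh): 10 × ₹7.2 = ₹72
Above 10 kWh: 53.75 × ₹7.90 = ₹424.625
Bill = ₹496.63

₹496.63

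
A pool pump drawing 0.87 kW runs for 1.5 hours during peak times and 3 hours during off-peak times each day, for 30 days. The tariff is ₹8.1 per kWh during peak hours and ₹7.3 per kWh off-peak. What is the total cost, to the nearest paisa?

₹888.71

Peak energy = 0.87 kW × 1.5 h × 30 = 39.15 kWh
Off-peak energy = 0.87 kW × 3 h × 30 = 78.3 kWh
Cost = 39.15 × ₹8.1 + 78.3 × ₹7.3 = ₹317.115 + ₹571.59 = ₹888.71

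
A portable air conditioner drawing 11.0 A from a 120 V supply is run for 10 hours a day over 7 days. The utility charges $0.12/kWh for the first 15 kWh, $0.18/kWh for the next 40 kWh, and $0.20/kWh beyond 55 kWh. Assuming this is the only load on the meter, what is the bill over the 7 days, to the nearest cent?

$16.48

Power = 11.0 A × 120 V = 1320 W = 1.32 kW
Runtime = 10 h/day × 7 days = 70 h
Energy = 1.32 kW × 70 h = 92.4 kWh
Tier 1 (0–15 kWh): 15 × $0.12 = $1.8
Tier 2 (15–55 kWh): 40 × $0.18 = $7.2
Above 55 kWh: 37.4 × $0.20 = $7.48
Bill = $16.48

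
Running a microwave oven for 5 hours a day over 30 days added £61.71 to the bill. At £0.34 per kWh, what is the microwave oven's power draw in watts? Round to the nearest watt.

Energy = £61.71 ÷ £0.34/kWh = 181.5 kWh
Runtime = 5 h/day × 30 days = 150 h
Power = 181.5 kWh ÷ 150 h = 1.21 kW = 1210 W

1210 W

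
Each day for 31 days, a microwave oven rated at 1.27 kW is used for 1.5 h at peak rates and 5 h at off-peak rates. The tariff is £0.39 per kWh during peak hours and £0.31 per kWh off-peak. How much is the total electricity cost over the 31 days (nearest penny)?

£84.05

Peak energy = 1.27 kW × 1.5 h × 31 = 59.055 kWh
Off-peak energy = 1.27 kW × 5 h × 31 = 196.85 kWh
Cost = 59.055 × £0.39 + 196.85 × £0.31 = £23.03145 + £61.0235 = £84.05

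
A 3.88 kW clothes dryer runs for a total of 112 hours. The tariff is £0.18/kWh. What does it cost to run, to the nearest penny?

Energy = 3.88 kW × 112 h = 434.56 kWh
Cost = 434.56 kWh × £0.18/kWh = £78.22

£78.22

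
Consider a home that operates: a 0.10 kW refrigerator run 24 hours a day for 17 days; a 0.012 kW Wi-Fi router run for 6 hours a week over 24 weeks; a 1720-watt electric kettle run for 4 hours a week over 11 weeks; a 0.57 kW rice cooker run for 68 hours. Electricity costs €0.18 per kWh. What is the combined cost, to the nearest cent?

refrigerator: Runtime = 24 h × 17 = 408 h
refrigerator: 0.1 kW × 408 h = 40.8 kWh
Wi-Fi router: Runtime = 6 h/week × 24 weeks = 144 h
Wi-Fi router: 0.012 kW × 144 h = 1.728 kWh
electric kettle: Runtime = 4 h/week × 11 weeks = 44 h
electric kettle: 1.72 kW × 44 h = 75.68 kWh
rice cooker: 0.57 kW × 68 h = 38.76 kWh
Total energy = 156.968 kWh
Cost = 156.968 × €0.18 = €28.25

€28.25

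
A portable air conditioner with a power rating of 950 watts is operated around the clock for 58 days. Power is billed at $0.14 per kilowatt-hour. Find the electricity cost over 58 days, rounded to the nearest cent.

Runtime = 24 h × 58 = 1392 h
Energy = 0.95 kW × 1392 h = 1322.4 kWh
Cost = 1322.4 kWh × $0.14/kWh = $185.14

$185.14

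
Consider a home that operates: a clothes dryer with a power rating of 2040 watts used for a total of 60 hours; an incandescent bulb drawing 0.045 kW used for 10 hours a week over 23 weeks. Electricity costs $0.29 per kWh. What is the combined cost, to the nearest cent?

$38.50

clothes dryer: 2.04 kW × 60 h = 122.4 kWh
incandescent bulb: Runtime = 10 h/week × 23 weeks = 230 h
incandescent bulb: 0.045 kW × 230 h = 10.35 kWh
Total energy = 132.75 kWh
Cost = 132.75 × $0.29 = $38.50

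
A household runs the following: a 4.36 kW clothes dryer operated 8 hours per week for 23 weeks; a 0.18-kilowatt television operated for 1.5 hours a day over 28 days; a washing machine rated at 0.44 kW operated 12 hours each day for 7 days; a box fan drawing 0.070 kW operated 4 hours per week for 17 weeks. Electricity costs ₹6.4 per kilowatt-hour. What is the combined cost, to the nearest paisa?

clothes dryer: Runtime = 8 h/week × 23 weeks = 184 h
clothes dryer: 4.36 kW × 184 h = 802.24 kWh
television: Runtime = 1.5 h/day × 28 days = 42 h
television: 0.18 kW × 42 h = 7.56 kWh
washing machine: Runtime = 12 h/day × 7 days = 84 h
washing machine: 0.44 kW × 84 h = 36.96 kWh
box fan: Runtime = 4 h/week × 17 weeks = 68 h
box fan: 0.07 kW × 68 h = 4.76 kWh
Total energy = 851.52 kWh
Cost = 851.52 × ₹6.4 = ₹5449.73

₹5449.73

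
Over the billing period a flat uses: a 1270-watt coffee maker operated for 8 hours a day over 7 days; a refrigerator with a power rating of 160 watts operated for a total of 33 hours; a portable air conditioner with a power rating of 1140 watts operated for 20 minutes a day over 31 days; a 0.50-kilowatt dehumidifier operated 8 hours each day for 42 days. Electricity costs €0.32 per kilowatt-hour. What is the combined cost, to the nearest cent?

€81.98

coffee maker: Runtime = 8 h/day × 7 days = 56 h
coffee maker: 1.27 kW × 56 h = 71.12 kWh
refrigerator: 0.16 kW × 33 h = 5.28 kWh
portable air conditioner: Runtime = 20 min × 31 = 620 min = 10.333333… h
portable air conditioner: 1.14 kW × 10.333333… h = 11.78 kWh
dehumidifier: Runtime = 8 h/day × 42 days = 336 h
dehumidifier: 0.5 kW × 336 h = 168 kWh
Total energy = 256.18 kWh
Cost = 256.18 × €0.32 = €81.98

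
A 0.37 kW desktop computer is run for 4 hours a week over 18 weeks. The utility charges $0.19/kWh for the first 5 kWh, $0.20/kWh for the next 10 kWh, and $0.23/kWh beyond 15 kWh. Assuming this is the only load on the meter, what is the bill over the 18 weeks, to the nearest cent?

$5.63

Runtime = 4 h/week × 18 weeks = 72 h
Energy = 0.37 kW × 72 h = 26.64 kWh
Tier 1 (0–5 kWh): 5 × $0.19 = $0.95
Tier 2 (5–15 kWh): 10 × $0.20 = $2
Above 15 kWh: 11.64 × $0.23 = $2.6772
Bill = $5.63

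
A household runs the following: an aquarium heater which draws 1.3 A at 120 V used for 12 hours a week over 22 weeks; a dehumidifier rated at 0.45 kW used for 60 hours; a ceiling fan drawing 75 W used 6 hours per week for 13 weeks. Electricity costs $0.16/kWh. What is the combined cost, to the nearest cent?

$11.85

aquarium heater: Power = 1.3 A × 120 V = 156 W = 0.156 kW
aquarium heater: Runtime = 12 h/week × 22 weeks = 264 h
aquarium heater: 0.156 kW × 264 h = 41.184 kWh
dehumidifier: 0.45 kW × 60 h = 27 kWh
ceiling fan: Runtime = 6 h/week × 13 weeks = 78 h
ceiling fan: 0.075 kW × 78 h = 5.85 kWh
Total energy = 74.034 kWh
Cost = 74.034 × $0.16 = $11.85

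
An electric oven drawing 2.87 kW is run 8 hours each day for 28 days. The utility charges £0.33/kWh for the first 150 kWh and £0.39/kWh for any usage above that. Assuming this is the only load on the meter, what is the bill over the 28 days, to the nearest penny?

£241.72

Runtime = 8 h/day × 28 days = 224 h
Energy = 2.87 kW × 224 h = 642.88 kWh
Tier 1 (0–150 kWh): 150 × £0.33 = £49.5
Above 150 kWh: 492.88 × £0.39 = £192.2232
Bill = £241.72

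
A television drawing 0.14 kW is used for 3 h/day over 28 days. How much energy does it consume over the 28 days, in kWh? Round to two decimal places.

Runtime = 3 h/day × 28 days = 84 h
Energy = 0.14 kW × 84 h = 11.76 kWh

11.76 kWh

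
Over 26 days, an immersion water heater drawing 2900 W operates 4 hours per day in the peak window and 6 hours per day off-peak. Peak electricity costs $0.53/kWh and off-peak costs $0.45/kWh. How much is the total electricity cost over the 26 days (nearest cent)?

$363.43

Peak energy = 2.9 kW × 4 h × 26 = 301.6 kWh
Off-peak energy = 2.9 kW × 6 h × 26 = 452.4 kWh
Cost = 301.6 × $0.53 + 452.4 × $0.45 = $159.848 + $203.58 = $363.43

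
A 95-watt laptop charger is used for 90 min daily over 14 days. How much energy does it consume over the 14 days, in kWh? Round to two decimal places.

Runtime = 90 min × 14 = 1260 min = 21 h
Energy = 0.095 kW × 21 h = 1.995 kWh ≈ 2.00 kWh

2.00 kWh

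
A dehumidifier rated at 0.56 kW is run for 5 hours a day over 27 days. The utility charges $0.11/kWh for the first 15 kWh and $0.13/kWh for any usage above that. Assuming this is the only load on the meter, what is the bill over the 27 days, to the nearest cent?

$9.53

Runtime = 5 h/day × 27 days = 135 h
Energy = 0.56 kW × 135 h = 75.6 kWh
Tier 1 (0–15 kWh): 15 × $0.11 = $1.65
Above 15 kWh: 60.6 × $0.13 = $7.878
Bill = $9.53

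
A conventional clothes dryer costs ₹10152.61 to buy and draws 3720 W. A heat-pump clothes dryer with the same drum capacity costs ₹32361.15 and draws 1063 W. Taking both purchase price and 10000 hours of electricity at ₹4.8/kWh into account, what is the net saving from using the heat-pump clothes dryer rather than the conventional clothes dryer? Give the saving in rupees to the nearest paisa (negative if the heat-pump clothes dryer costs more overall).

₹105327.46

conventional clothes dryer: ₹10152.61 + (3720/1000) kW × 10000 h × ₹4.8 = ₹10152.61 + ₹178560 = ₹188712.61
heat-pump clothes dryer: ₹32361.15 + (1063/1000) kW × 10000 h × ₹4.8 = ₹32361.15 + ₹51024 = ₹83385.15
Saving = ₹188712.61 − ₹83385.15 = ₹105327.46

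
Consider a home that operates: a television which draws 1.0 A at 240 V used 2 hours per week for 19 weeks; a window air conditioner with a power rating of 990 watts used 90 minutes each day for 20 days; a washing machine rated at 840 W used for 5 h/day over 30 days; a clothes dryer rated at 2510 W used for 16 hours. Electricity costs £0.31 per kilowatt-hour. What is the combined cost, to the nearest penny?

£63.54

television: Power = 1.0 A × 240 V = 240 W = 0.24 kW
television: Runtime = 2 h/week × 19 weeks = 38 h
television: 0.24 kW × 38 h = 9.12 kWh
window air conditioner: Runtime = 90 min × 20 = 1800 min = 30 h
window air conditioner: 0.99 kW × 30 h = 29.7 kWh
washing machine: Runtime = 5 h/day × 30 days = 150 h
washing machine: 0.84 kW × 150 h = 126 kWh
clothes dryer: 2.51 kW × 16 h = 40.16 kWh
Total energy = 204.98 kWh
Cost = 204.98 × £0.31 = £63.54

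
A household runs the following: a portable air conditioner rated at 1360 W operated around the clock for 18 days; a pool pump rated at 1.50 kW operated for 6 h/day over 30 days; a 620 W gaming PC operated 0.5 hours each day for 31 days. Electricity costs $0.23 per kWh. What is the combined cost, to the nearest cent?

portable air conditioner: Runtime = 24 h × 18 = 432 h
portable air conditioner: 1.36 kW × 432 h = 587.52 kWh
pool pump: Runtime = 6 h/day × 30 days = 180 h
pool pump: 1.5 kW × 180 h = 270 kWh
gaming PC: Runtime = 0.5 h/day × 31 days = 15.5 h
gaming PC: 0.62 kW × 15.5 h = 9.61 kWh
Total energy = 867.13 kWh
Cost = 867.13 × $0.23 = $199.44

$199.44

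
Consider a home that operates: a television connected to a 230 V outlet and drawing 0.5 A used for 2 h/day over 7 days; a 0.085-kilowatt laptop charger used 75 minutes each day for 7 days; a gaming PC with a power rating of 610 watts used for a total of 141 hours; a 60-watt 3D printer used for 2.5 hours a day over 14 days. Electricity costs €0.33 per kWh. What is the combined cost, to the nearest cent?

television: Power = 0.5 A × 230 V = 115 W = 0.115 kW
television: Runtime = 2 h/day × 7 days = 14 h
television: 0.115 kW × 14 h = 1.61 kWh
laptop charger: Runtime = 75 min × 7 = 525 min = 8.75 h
laptop charger: 0.085 kW × 8.75 h = 0.74375 kWh
gaming PC: 0.61 kW × 141 h = 86.01 kWh
3D printer: Runtime = 2.5 h/day × 14 days = 35 h
3D printer: 0.06 kW × 35 h = 2.1 kWh
Total energy = 90.46375 kWh
Cost = 90.46375 × €0.33 = €29.85

€29.85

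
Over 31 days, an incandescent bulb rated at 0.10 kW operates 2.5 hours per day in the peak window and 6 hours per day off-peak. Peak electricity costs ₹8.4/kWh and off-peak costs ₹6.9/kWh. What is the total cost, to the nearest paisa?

Peak energy = 0.1 kW × 2.5 h × 31 = 7.75 kWh
Off-peak energy = 0.1 kW × 6 h × 31 = 18.6 kWh
Cost = 7.75 × ₹8.4 + 18.6 × ₹6.9 = ₹65.1 + ₹128.34 = ₹193.44

₹193.44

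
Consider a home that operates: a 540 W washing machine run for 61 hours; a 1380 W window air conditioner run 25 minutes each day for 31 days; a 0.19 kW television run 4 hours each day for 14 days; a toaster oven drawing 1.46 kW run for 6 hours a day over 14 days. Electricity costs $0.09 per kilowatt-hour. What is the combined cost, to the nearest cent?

washing machine: 0.54 kW × 61 h = 32.94 kWh
window air conditioner: Runtime = 25 min × 31 = 775 min = 12.916666… h
window air conditioner: 1.38 kW × 12.916666… h = 17.825 kWh
television: Runtime = 4 h/day × 14 days = 56 h
television: 0.19 kW × 56 h = 10.64 kWh
toaster oven: Runtime = 6 h/day × 14 days = 84 h
toaster oven: 1.46 kW × 84 h = 122.64 kWh
Total energy = 184.045 kWh
Cost = 184.045 × $0.09 = $16.56

$16.56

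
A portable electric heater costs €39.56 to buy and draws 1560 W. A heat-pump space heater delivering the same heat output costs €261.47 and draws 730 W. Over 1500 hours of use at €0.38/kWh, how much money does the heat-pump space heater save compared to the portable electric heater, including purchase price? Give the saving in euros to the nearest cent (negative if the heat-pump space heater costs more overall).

€251.19

portable electric heater: €39.56 + (1560/1000) kW × 1500 h × €0.38 = €39.56 + €889.2 = €928.76
heat-pump space heater: €261.47 + (730/1000) kW × 1500 h × €0.38 = €261.47 + €416.1 = €677.57
Saving = €928.76 − €677.57 = €251.19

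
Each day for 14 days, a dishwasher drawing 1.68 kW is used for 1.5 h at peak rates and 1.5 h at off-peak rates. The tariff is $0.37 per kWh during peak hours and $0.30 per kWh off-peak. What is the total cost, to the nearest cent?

$23.64

Peak energy = 1.68 kW × 1.5 h × 14 = 35.28 kWh
Off-peak energy = 1.68 kW × 1.5 h × 14 = 35.28 kWh
Cost = 35.28 × $0.37 + 35.28 × $0.30 = $13.0536 + $10.584 = $23.64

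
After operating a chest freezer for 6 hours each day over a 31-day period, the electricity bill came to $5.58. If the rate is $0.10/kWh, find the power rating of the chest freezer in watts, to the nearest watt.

300 W

Energy = $5.58 ÷ $0.10/kWh = 55.8 kWh
Runtime = 6 h/day × 31 days = 186 h
Power = 55.8 kWh ÷ 186 h = 0.3 kW = 300 W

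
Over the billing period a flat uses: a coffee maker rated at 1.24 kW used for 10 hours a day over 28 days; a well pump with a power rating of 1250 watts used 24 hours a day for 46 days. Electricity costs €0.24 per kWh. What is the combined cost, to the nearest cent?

coffee maker: Runtime = 10 h/day × 28 days = 280 h
coffee maker: 1.24 kW × 280 h = 347.2 kWh
well pump: Runtime = 24 h × 46 = 1104 h
well pump: 1.25 kW × 1104 h = 1380 kWh
Total energy = 1727.2 kWh
Cost = 1727.2 × €0.24 = €414.53

€414.53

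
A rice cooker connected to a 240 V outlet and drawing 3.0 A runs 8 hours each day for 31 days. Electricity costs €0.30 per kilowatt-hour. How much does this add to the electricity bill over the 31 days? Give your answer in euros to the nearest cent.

Power = 3.0 A × 240 V = 720 W = 0.72 kW
Runtime = 8 h/day × 31 days = 248 h
Energy = 0.72 kW × 248 h = 178.56 kWh
Cost = 178.56 kWh × €0.30/kWh = €53.57

€53.57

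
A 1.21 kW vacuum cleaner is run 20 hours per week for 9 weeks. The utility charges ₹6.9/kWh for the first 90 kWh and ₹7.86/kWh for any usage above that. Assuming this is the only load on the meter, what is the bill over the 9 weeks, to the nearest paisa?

Runtime = 20 h/week × 9 weeks = 180 h
Energy = 1.21 kW × 180 h = 217.8 kWh
Tier 1 (0–90 kWh): 90 × ₹6.9 = ₹621
Above 90 kWh: 127.8 × ₹7.86 = ₹1004.508
Bill = ₹1625.51

₹1625.51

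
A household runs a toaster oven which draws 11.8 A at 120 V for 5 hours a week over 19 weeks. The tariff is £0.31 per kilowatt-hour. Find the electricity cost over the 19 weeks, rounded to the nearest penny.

Power = 11.8 A × 120 V = 1416 W = 1.416 kW
Runtime = 5 h/week × 19 weeks = 95 h
Energy = 1.416 kW × 95 h = 134.52 kWh
Cost = 134.52 kWh × £0.31/kWh = £41.70

£41.70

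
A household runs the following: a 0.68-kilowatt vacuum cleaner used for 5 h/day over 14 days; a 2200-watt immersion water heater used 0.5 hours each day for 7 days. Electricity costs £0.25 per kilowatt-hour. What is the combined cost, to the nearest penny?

vacuum cleaner: Runtime = 5 h/day × 14 days = 70 h
vacuum cleaner: 0.68 kW × 70 h = 47.6 kWh
immersion water heater: Runtime = 0.5 h/day × 7 days = 3.5 h
immersion water heater: 2.2 kW × 3.5 h = 7.7 kWh
Total energy = 55.3 kWh
Cost = 55.3 × £0.25 = £13.83

£13.83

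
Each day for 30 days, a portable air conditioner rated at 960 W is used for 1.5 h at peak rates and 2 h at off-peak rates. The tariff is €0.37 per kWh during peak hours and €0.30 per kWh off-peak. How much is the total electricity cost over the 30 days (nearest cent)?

€33.26

Peak energy = 0.96 kW × 1.5 h × 30 = 43.2 kWh
Off-peak energy = 0.96 kW × 2 h × 30 = 57.6 kWh
Cost = 43.2 × €0.37 + 57.6 × €0.30 = €15.984 + €17.28 = €33.26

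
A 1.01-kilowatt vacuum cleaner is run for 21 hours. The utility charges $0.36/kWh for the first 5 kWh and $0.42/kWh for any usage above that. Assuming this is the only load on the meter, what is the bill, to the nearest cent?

Energy = 1.01 kW × 21 h = 21.21 kWh
Tier 1 (0–5 kWh): 5 × $0.36 = $1.8
Above 5 kWh: 16.21 × $0.42 = $6.8082
Bill = $8.61

$8.61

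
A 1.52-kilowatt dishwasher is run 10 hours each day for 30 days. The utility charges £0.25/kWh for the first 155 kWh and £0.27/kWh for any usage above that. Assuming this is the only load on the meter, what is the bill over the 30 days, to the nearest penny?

Runtime = 10 h/day × 30 days = 300 h
Energy = 1.52 kW × 300 h = 456 kWh
Tier 1 (0–155 kWh): 155 × £0.25 = £38.75
Above 155 kWh: 301 × £0.27 = £81.27
Bill = £120.02

£120.02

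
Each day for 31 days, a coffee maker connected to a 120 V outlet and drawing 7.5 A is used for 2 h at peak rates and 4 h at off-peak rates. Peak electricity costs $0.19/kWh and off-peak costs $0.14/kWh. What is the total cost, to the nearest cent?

$26.23

Power = 7.5 A × 120 V = 900 W = 0.9 kW
Peak energy = 0.9 kW × 2 h × 31 = 55.8 kWh
Off-peak energy = 0.9 kW × 4 h × 31 = 111.6 kWh
Cost = 55.8 × $0.19 + 111.6 × $0.14 = $10.602 + $15.624 = $26.23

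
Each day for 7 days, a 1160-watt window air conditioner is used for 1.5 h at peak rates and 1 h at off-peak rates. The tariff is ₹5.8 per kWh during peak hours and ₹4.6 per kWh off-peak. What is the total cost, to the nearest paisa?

Peak energy = 1.16 kW × 1.5 h × 7 = 12.18 kWh
Off-peak energy = 1.16 kW × 1 h × 7 = 8.12 kWh
Cost = 12.18 × ₹5.8 + 8.12 × ₹4.6 = ₹70.644 + ₹37.352 = ₹108.00

₹108.00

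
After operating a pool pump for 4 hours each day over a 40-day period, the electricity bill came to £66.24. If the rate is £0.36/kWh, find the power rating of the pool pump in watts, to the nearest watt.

1150 W

Energy = £66.24 ÷ £0.36/kWh = 184 kWh
Runtime = 4 h/day × 40 days = 160 h
Power = 184 kWh ÷ 160 h = 1.15 kW = 1150 W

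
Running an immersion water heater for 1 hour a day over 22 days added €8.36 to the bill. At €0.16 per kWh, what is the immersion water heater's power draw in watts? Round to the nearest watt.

Energy = €8.36 ÷ €0.16/kWh = 52.25 kWh
Runtime = 1 h/day × 22 days = 22 h
Power = 52.25 kWh ÷ 22 h = 2.375 kW = 2375 W

2375 W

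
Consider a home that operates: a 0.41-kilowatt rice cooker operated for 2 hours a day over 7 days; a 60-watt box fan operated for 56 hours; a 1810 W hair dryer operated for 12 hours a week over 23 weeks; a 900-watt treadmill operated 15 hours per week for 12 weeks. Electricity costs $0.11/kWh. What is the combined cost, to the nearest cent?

rice cooker: Runtime = 2 h/day × 7 days = 14 h
rice cooker: 0.41 kW × 14 h = 5.74 kWh
box fan: 0.06 kW × 56 h = 3.36 kWh
hair dryer: Runtime = 12 h/week × 23 weeks = 276 h
hair dryer: 1.81 kW × 276 h = 499.56 kWh
treadmill: Runtime = 15 h/week × 12 weeks = 180 h
treadmill: 0.9 kW × 180 h = 162 kWh
Total energy = 670.66 kWh
Cost = 670.66 × $0.11 = $73.77

$73.77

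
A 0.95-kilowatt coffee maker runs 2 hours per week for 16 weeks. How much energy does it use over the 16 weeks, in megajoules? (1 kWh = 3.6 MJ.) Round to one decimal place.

Runtime = 2 h/week × 16 weeks = 32 h
Energy = 0.95 kW × 32 h = 30.4 kWh
= 30.4 × 3.6 MJ = 109.4 MJ

109.4 MJ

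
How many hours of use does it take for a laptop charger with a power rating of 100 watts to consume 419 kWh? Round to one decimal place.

4190.0 h

Hours = 419 kWh ÷ 0.1 kW = 4190.0 h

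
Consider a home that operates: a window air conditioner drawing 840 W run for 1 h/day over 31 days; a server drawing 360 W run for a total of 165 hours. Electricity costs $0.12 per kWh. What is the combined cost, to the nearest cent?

window air conditioner: Runtime = 1 h/day × 31 days = 31 h
window air conditioner: 0.84 kW × 31 h = 26.04 kWh
server: 0.36 kW × 165 h = 59.4 kWh
Total energy = 85.44 kWh
Cost = 85.44 × $0.12 = $10.25

$10.25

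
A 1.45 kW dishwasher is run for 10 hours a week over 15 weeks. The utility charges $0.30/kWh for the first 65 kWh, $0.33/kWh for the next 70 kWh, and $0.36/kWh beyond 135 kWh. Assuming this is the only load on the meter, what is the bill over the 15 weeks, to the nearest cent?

$72.30

Runtime = 10 h/week × 15 weeks = 150 h
Energy = 1.45 kW × 150 h = 217.5 kWh
Tier 1 (0–65 kWh): 65 × $0.30 = $19.5
Tier 2 (65–135 kWh): 70 × $0.33 = $23.1
Above 135 kWh: 82.5 × $0.36 = $29.7
Bill = $72.30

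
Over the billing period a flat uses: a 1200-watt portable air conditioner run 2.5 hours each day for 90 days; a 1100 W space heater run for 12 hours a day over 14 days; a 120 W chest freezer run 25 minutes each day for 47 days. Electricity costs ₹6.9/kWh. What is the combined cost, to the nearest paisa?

₹3154.34

portable air conditioner: Runtime = 2.5 h/day × 90 days = 225 h
portable air conditioner: 1.2 kW × 225 h = 270 kWh
space heater: Runtime = 12 h/day × 14 days = 168 h
space heater: 1.1 kW × 168 h = 184.8 kWh
chest freezer: Runtime = 25 min × 47 = 1175 min = 19.583333… h
chest freezer: 0.12 kW × 19.583333… h = 2.35 kWh
Total energy = 457.15 kWh
Cost = 457.15 × ₹6.9 = ₹3154.34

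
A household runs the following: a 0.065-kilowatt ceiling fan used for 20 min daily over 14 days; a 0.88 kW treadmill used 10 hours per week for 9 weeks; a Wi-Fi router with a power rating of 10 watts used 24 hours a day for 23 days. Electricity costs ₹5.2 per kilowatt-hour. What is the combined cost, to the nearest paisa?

₹442.12

ceiling fan: Runtime = 20 min × 14 = 280 min = 4.666666… h
ceiling fan: 0.065 kW × 4.666666… h = 0.303333… kWh
treadmill: Runtime = 10 h/week × 9 weeks = 90 h
treadmill: 0.88 kW × 90 h = 79.2 kWh
Wi-Fi router: Runtime = 24 h × 23 = 552 h
Wi-Fi router: 0.01 kW × 552 h = 5.52 kWh
Total energy = 85.023333… kWh
Cost = 85.023333… × ₹5.2 = ₹442.12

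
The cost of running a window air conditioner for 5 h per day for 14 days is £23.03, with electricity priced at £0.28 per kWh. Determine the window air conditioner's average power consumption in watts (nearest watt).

Energy = £23.03 ÷ £0.28/kWh = 82.25 kWh
Runtime = 5 h/day × 14 days = 70 h
Power = 82.25 kWh ÷ 70 h = 1.175 kW = 1175 W

1175 W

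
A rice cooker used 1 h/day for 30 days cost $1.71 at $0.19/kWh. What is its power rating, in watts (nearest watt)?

300 W

Energy = $1.71 ÷ $0.19/kWh = 9 kWh
Runtime = 1 h/day × 30 days = 30 h
Power = 9 kWh ÷ 30 h = 0.3 kW = 300 W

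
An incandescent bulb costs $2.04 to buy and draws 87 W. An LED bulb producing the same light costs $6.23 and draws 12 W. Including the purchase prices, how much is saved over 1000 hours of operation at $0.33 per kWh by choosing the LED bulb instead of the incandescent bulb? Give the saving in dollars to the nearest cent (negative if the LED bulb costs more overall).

$20.56

incandescent bulb: $2.04 + (87/1000) kW × 1000 h × $0.33 = $2.04 + $28.71 = $30.75
LED bulb: $6.23 + (12/1000) kW × 1000 h × $0.33 = $6.23 + $3.96 = $10.19
Saving = $30.75 − $10.19 = $20.56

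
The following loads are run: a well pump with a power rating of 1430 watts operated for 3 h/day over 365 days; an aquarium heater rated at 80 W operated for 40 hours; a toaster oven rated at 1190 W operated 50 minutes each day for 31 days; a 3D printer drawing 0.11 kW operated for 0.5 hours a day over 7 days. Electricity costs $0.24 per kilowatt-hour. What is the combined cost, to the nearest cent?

well pump: Runtime = 3 h/day × 365 days = 1095 h
well pump: 1.43 kW × 1095 h = 1565.85 kWh
aquarium heater: 0.08 kW × 40 h = 3.2 kWh
toaster oven: Runtime = 50 min × 31 = 1550 min = 25.833333… h
toaster oven: 1.19 kW × 25.833333… h = 30.741666… kWh
3D printer: Runtime = 0.5 h/day × 7 days = 3.5 h
3D printer: 0.11 kW × 3.5 h = 0.385 kWh
Total energy = 1600.176666… kWh
Cost = 1600.176666… × $0.24 = $384.04

$384.04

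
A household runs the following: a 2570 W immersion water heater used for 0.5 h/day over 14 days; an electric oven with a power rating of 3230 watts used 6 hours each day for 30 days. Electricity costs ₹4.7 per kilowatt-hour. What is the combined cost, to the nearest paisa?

₹2817.13

immersion water heater: Runtime = 0.5 h/day × 14 days = 7 h
immersion water heater: 2.57 kW × 7 h = 17.99 kWh
electric oven: Runtime = 6 h/day × 30 days = 180 h
electric oven: 3.23 kW × 180 h = 581.4 kWh
Total energy = 599.39 kWh
Cost = 599.39 × ₹4.7 = ₹2817.13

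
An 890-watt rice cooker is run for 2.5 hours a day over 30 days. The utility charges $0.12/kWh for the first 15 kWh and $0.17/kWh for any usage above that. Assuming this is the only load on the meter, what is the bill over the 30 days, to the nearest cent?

Runtime = 2.5 h/day × 30 days = 75 h
Energy = 0.89 kW × 75 h = 66.75 kWh
Tier 1 (0–15 kWh): 15 × $0.12 = $1.8
Above 15 kWh: 51.75 × $0.17 = $8.7975
Bill = $10.60

$10.60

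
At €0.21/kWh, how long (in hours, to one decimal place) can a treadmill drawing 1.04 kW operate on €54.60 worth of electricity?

Energy available = €54.60 ÷ €0.21/kWh = 260 kWh
Hours = 260 kWh ÷ 1.04 kW = 250.0 h

250.0 h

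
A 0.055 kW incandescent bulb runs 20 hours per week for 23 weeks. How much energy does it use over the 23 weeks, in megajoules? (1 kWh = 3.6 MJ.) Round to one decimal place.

91.1 MJ

Runtime = 20 h/week × 23 weeks = 460 h
Energy = 0.055 kW × 460 h = 25.3 kWh
= 25.3 × 3.6 MJ = 91.1 MJ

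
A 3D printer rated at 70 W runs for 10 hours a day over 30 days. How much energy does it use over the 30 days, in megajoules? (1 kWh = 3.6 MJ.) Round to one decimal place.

Runtime = 10 h/day × 30 days = 300 h
Energy = 0.07 kW × 300 h = 21 kWh
= 21 × 3.6 MJ = 75.6 MJ

75.6 MJ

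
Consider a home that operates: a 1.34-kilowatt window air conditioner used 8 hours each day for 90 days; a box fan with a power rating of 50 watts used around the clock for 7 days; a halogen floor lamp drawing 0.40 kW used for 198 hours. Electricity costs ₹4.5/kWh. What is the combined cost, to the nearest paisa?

₹4735.80

window air conditioner: Runtime = 8 h/day × 90 days = 720 h
window air conditioner: 1.34 kW × 720 h = 964.8 kWh
box fan: Runtime = 24 h × 7 = 168 h
box fan: 0.05 kW × 168 h = 8.4 kWh
halogen floor lamp: 0.4 kW × 198 h = 79.2 kWh
Total energy = 1052.4 kWh
Cost = 1052.4 × ₹4.5 = ₹4735.80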